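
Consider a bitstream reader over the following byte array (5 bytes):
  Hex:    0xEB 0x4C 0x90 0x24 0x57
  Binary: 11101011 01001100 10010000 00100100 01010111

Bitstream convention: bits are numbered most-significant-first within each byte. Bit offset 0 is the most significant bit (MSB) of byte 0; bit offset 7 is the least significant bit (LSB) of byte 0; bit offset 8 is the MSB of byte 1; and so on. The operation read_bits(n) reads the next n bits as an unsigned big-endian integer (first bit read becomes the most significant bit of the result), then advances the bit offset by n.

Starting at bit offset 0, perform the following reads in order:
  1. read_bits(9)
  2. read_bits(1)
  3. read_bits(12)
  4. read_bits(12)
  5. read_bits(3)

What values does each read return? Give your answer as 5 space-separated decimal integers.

Answer: 470 1 804 145 2

Derivation:
Read 1: bits[0:9] width=9 -> value=470 (bin 111010110); offset now 9 = byte 1 bit 1; 31 bits remain
Read 2: bits[9:10] width=1 -> value=1 (bin 1); offset now 10 = byte 1 bit 2; 30 bits remain
Read 3: bits[10:22] width=12 -> value=804 (bin 001100100100); offset now 22 = byte 2 bit 6; 18 bits remain
Read 4: bits[22:34] width=12 -> value=145 (bin 000010010001); offset now 34 = byte 4 bit 2; 6 bits remain
Read 5: bits[34:37] width=3 -> value=2 (bin 010); offset now 37 = byte 4 bit 5; 3 bits remain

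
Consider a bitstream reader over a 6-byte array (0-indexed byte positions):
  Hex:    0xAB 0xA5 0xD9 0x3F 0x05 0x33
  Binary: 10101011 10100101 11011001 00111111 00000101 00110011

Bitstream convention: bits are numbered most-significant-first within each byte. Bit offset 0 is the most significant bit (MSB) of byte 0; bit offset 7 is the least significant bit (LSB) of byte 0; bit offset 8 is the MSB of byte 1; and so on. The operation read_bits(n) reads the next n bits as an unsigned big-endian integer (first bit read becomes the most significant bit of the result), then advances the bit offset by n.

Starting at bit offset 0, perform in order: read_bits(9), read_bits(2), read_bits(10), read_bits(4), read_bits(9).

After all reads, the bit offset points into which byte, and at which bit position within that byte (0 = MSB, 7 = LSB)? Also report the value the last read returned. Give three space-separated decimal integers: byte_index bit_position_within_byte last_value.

Read 1: bits[0:9] width=9 -> value=343 (bin 101010111); offset now 9 = byte 1 bit 1; 39 bits remain
Read 2: bits[9:11] width=2 -> value=1 (bin 01); offset now 11 = byte 1 bit 3; 37 bits remain
Read 3: bits[11:21] width=10 -> value=187 (bin 0010111011); offset now 21 = byte 2 bit 5; 27 bits remain
Read 4: bits[21:25] width=4 -> value=2 (bin 0010); offset now 25 = byte 3 bit 1; 23 bits remain
Read 5: bits[25:34] width=9 -> value=252 (bin 011111100); offset now 34 = byte 4 bit 2; 14 bits remain

Answer: 4 2 252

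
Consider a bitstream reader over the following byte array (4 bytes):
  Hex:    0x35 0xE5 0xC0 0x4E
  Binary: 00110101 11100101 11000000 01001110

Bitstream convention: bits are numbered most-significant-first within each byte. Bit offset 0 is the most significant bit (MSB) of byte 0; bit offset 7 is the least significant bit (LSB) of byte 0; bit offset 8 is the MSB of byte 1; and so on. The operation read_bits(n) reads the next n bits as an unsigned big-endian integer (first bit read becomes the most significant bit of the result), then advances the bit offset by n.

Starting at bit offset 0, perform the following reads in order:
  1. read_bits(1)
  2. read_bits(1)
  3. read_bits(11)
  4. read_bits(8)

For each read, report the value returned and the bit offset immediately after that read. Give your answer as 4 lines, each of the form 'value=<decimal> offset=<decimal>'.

Read 1: bits[0:1] width=1 -> value=0 (bin 0); offset now 1 = byte 0 bit 1; 31 bits remain
Read 2: bits[1:2] width=1 -> value=0 (bin 0); offset now 2 = byte 0 bit 2; 30 bits remain
Read 3: bits[2:13] width=11 -> value=1724 (bin 11010111100); offset now 13 = byte 1 bit 5; 19 bits remain
Read 4: bits[13:21] width=8 -> value=184 (bin 10111000); offset now 21 = byte 2 bit 5; 11 bits remain

Answer: value=0 offset=1
value=0 offset=2
value=1724 offset=13
value=184 offset=21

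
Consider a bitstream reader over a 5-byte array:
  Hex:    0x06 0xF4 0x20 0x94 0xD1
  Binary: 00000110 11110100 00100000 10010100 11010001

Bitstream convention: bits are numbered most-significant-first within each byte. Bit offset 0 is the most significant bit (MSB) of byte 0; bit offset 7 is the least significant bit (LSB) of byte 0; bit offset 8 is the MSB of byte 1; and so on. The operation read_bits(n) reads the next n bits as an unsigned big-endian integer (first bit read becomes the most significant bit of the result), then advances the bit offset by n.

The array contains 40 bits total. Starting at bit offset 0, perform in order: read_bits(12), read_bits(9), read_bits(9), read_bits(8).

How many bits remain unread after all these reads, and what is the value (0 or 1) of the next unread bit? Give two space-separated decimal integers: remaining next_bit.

Answer: 2 0

Derivation:
Read 1: bits[0:12] width=12 -> value=111 (bin 000001101111); offset now 12 = byte 1 bit 4; 28 bits remain
Read 2: bits[12:21] width=9 -> value=132 (bin 010000100); offset now 21 = byte 2 bit 5; 19 bits remain
Read 3: bits[21:30] width=9 -> value=37 (bin 000100101); offset now 30 = byte 3 bit 6; 10 bits remain
Read 4: bits[30:38] width=8 -> value=52 (bin 00110100); offset now 38 = byte 4 bit 6; 2 bits remain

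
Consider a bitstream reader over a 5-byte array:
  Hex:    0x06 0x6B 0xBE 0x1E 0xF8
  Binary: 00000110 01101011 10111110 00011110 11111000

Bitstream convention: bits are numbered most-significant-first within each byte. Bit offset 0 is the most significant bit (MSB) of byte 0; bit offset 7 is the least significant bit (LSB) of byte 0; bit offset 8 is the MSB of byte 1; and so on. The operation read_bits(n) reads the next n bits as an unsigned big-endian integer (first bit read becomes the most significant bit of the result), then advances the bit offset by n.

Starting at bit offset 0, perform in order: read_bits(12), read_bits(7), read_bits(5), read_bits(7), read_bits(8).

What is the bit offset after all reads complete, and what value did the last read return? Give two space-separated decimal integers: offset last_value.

Read 1: bits[0:12] width=12 -> value=102 (bin 000001100110); offset now 12 = byte 1 bit 4; 28 bits remain
Read 2: bits[12:19] width=7 -> value=93 (bin 1011101); offset now 19 = byte 2 bit 3; 21 bits remain
Read 3: bits[19:24] width=5 -> value=30 (bin 11110); offset now 24 = byte 3 bit 0; 16 bits remain
Read 4: bits[24:31] width=7 -> value=15 (bin 0001111); offset now 31 = byte 3 bit 7; 9 bits remain
Read 5: bits[31:39] width=8 -> value=124 (bin 01111100); offset now 39 = byte 4 bit 7; 1 bits remain

Answer: 39 124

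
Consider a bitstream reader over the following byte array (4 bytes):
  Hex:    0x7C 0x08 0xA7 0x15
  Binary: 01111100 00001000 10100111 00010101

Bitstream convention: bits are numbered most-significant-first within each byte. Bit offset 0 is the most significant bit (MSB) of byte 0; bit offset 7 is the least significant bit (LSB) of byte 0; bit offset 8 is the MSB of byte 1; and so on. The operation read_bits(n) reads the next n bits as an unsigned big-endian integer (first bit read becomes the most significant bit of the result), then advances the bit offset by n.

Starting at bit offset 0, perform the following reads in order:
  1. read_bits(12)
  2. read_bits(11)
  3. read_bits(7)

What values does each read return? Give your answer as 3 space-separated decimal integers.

Read 1: bits[0:12] width=12 -> value=1984 (bin 011111000000); offset now 12 = byte 1 bit 4; 20 bits remain
Read 2: bits[12:23] width=11 -> value=1107 (bin 10001010011); offset now 23 = byte 2 bit 7; 9 bits remain
Read 3: bits[23:30] width=7 -> value=69 (bin 1000101); offset now 30 = byte 3 bit 6; 2 bits remain

Answer: 1984 1107 69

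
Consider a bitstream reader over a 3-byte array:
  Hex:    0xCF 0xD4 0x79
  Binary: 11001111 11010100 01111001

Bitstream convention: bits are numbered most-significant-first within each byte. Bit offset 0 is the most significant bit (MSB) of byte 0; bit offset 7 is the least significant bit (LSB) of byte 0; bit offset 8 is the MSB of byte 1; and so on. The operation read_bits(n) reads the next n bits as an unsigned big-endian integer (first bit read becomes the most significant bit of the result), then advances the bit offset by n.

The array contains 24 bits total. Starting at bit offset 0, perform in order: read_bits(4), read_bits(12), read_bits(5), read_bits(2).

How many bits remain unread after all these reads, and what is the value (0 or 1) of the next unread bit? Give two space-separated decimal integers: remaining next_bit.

Read 1: bits[0:4] width=4 -> value=12 (bin 1100); offset now 4 = byte 0 bit 4; 20 bits remain
Read 2: bits[4:16] width=12 -> value=4052 (bin 111111010100); offset now 16 = byte 2 bit 0; 8 bits remain
Read 3: bits[16:21] width=5 -> value=15 (bin 01111); offset now 21 = byte 2 bit 5; 3 bits remain
Read 4: bits[21:23] width=2 -> value=0 (bin 00); offset now 23 = byte 2 bit 7; 1 bits remain

Answer: 1 1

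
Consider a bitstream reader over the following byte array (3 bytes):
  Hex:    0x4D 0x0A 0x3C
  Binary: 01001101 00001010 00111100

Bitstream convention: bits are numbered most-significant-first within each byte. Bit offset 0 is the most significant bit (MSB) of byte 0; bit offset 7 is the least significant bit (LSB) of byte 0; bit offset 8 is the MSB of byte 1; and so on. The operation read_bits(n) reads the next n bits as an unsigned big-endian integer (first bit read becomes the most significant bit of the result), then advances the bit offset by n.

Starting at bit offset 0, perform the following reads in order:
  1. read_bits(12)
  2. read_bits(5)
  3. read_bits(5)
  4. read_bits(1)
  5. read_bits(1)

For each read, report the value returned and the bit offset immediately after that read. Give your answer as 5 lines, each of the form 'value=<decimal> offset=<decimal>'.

Answer: value=1232 offset=12
value=20 offset=17
value=15 offset=22
value=0 offset=23
value=0 offset=24

Derivation:
Read 1: bits[0:12] width=12 -> value=1232 (bin 010011010000); offset now 12 = byte 1 bit 4; 12 bits remain
Read 2: bits[12:17] width=5 -> value=20 (bin 10100); offset now 17 = byte 2 bit 1; 7 bits remain
Read 3: bits[17:22] width=5 -> value=15 (bin 01111); offset now 22 = byte 2 bit 6; 2 bits remain
Read 4: bits[22:23] width=1 -> value=0 (bin 0); offset now 23 = byte 2 bit 7; 1 bits remain
Read 5: bits[23:24] width=1 -> value=0 (bin 0); offset now 24 = byte 3 bit 0; 0 bits remain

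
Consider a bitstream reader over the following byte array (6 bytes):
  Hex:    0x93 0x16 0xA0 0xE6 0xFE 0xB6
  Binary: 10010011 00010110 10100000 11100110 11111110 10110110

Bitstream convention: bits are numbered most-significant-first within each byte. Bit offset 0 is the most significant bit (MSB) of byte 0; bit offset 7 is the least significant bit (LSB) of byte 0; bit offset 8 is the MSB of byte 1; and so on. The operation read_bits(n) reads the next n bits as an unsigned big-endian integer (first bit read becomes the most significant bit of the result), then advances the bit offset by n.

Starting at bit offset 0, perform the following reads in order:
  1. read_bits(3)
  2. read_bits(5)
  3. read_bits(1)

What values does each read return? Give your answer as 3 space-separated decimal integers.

Answer: 4 19 0

Derivation:
Read 1: bits[0:3] width=3 -> value=4 (bin 100); offset now 3 = byte 0 bit 3; 45 bits remain
Read 2: bits[3:8] width=5 -> value=19 (bin 10011); offset now 8 = byte 1 bit 0; 40 bits remain
Read 3: bits[8:9] width=1 -> value=0 (bin 0); offset now 9 = byte 1 bit 1; 39 bits remain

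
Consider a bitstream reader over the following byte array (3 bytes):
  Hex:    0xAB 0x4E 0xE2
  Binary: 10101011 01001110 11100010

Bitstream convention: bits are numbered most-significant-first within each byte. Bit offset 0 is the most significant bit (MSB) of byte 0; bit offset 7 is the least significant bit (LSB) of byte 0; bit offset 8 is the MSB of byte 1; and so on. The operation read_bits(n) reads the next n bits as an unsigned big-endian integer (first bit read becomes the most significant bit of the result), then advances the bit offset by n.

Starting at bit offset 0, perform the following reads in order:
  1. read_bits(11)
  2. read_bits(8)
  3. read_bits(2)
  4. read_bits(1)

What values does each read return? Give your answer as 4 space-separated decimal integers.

Read 1: bits[0:11] width=11 -> value=1370 (bin 10101011010); offset now 11 = byte 1 bit 3; 13 bits remain
Read 2: bits[11:19] width=8 -> value=119 (bin 01110111); offset now 19 = byte 2 bit 3; 5 bits remain
Read 3: bits[19:21] width=2 -> value=0 (bin 00); offset now 21 = byte 2 bit 5; 3 bits remain
Read 4: bits[21:22] width=1 -> value=0 (bin 0); offset now 22 = byte 2 bit 6; 2 bits remain

Answer: 1370 119 0 0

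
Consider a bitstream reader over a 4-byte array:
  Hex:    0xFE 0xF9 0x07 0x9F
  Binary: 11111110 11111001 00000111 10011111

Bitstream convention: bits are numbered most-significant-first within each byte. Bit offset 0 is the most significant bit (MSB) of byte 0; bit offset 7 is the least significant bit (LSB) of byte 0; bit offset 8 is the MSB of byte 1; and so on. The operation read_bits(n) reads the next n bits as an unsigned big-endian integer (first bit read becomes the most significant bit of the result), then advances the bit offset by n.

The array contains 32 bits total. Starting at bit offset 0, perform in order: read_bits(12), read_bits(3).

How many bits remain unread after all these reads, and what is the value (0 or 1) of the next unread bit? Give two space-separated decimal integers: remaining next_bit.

Answer: 17 1

Derivation:
Read 1: bits[0:12] width=12 -> value=4079 (bin 111111101111); offset now 12 = byte 1 bit 4; 20 bits remain
Read 2: bits[12:15] width=3 -> value=4 (bin 100); offset now 15 = byte 1 bit 7; 17 bits remain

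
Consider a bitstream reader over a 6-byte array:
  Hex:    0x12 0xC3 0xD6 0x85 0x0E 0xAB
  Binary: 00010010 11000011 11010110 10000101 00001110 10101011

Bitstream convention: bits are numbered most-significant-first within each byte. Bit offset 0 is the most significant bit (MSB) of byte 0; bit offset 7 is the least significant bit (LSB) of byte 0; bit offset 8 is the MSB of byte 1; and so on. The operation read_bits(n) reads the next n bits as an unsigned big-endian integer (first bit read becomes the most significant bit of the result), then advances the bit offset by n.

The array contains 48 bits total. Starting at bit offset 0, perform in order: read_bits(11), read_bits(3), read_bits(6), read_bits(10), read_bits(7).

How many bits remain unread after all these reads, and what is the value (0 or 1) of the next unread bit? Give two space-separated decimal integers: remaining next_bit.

Answer: 11 1

Derivation:
Read 1: bits[0:11] width=11 -> value=150 (bin 00010010110); offset now 11 = byte 1 bit 3; 37 bits remain
Read 2: bits[11:14] width=3 -> value=0 (bin 000); offset now 14 = byte 1 bit 6; 34 bits remain
Read 3: bits[14:20] width=6 -> value=61 (bin 111101); offset now 20 = byte 2 bit 4; 28 bits remain
Read 4: bits[20:30] width=10 -> value=417 (bin 0110100001); offset now 30 = byte 3 bit 6; 18 bits remain
Read 5: bits[30:37] width=7 -> value=33 (bin 0100001); offset now 37 = byte 4 bit 5; 11 bits remain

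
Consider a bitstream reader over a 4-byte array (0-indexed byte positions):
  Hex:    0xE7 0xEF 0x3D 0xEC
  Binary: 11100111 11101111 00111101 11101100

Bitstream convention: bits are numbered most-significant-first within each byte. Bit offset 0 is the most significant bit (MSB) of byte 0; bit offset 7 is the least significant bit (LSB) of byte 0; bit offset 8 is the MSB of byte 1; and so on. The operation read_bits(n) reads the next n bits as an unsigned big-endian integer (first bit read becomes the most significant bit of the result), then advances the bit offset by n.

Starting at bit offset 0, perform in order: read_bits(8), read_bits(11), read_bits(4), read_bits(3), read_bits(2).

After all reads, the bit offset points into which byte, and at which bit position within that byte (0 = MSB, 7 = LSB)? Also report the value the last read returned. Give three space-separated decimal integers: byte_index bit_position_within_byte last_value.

Read 1: bits[0:8] width=8 -> value=231 (bin 11100111); offset now 8 = byte 1 bit 0; 24 bits remain
Read 2: bits[8:19] width=11 -> value=1913 (bin 11101111001); offset now 19 = byte 2 bit 3; 13 bits remain
Read 3: bits[19:23] width=4 -> value=14 (bin 1110); offset now 23 = byte 2 bit 7; 9 bits remain
Read 4: bits[23:26] width=3 -> value=7 (bin 111); offset now 26 = byte 3 bit 2; 6 bits remain
Read 5: bits[26:28] width=2 -> value=2 (bin 10); offset now 28 = byte 3 bit 4; 4 bits remain

Answer: 3 4 2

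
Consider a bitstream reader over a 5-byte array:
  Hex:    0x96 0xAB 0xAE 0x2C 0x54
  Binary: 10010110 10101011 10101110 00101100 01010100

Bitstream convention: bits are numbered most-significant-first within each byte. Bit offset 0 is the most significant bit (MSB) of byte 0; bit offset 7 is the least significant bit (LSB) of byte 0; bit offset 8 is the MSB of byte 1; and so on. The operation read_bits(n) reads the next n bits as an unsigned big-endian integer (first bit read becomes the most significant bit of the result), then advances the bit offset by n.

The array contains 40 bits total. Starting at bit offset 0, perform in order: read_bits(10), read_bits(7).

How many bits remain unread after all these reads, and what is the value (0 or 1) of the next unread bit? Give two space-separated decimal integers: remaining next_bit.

Read 1: bits[0:10] width=10 -> value=602 (bin 1001011010); offset now 10 = byte 1 bit 2; 30 bits remain
Read 2: bits[10:17] width=7 -> value=87 (bin 1010111); offset now 17 = byte 2 bit 1; 23 bits remain

Answer: 23 0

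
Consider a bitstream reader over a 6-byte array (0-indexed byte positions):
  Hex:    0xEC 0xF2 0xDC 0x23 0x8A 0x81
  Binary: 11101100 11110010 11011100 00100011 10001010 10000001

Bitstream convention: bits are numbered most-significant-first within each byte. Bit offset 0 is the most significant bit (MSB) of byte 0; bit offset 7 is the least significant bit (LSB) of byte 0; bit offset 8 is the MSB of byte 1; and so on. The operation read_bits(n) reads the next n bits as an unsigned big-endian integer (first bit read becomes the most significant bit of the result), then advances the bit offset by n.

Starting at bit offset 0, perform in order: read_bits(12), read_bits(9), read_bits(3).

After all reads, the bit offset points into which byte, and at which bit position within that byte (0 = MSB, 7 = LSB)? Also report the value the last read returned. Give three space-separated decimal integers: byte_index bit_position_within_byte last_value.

Answer: 3 0 4

Derivation:
Read 1: bits[0:12] width=12 -> value=3791 (bin 111011001111); offset now 12 = byte 1 bit 4; 36 bits remain
Read 2: bits[12:21] width=9 -> value=91 (bin 001011011); offset now 21 = byte 2 bit 5; 27 bits remain
Read 3: bits[21:24] width=3 -> value=4 (bin 100); offset now 24 = byte 3 bit 0; 24 bits remain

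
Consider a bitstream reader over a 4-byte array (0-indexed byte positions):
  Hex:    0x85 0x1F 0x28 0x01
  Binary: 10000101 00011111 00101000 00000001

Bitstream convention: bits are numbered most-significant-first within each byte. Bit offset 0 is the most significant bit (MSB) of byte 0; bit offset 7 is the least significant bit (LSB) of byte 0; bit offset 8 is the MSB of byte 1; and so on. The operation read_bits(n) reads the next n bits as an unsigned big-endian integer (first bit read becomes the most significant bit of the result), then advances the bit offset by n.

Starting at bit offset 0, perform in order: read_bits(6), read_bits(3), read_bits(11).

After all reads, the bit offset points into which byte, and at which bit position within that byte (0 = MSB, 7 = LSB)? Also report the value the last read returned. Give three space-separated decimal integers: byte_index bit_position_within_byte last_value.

Read 1: bits[0:6] width=6 -> value=33 (bin 100001); offset now 6 = byte 0 bit 6; 26 bits remain
Read 2: bits[6:9] width=3 -> value=2 (bin 010); offset now 9 = byte 1 bit 1; 23 bits remain
Read 3: bits[9:20] width=11 -> value=498 (bin 00111110010); offset now 20 = byte 2 bit 4; 12 bits remain

Answer: 2 4 498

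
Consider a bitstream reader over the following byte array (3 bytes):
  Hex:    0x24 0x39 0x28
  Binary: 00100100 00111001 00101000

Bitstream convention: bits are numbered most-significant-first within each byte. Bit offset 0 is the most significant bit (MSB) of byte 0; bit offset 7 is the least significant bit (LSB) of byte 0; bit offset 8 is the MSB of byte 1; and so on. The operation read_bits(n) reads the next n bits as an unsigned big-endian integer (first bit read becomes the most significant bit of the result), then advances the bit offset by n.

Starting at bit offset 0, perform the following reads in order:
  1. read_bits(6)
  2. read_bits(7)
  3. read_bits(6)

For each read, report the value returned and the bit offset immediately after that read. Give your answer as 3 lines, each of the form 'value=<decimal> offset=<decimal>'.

Read 1: bits[0:6] width=6 -> value=9 (bin 001001); offset now 6 = byte 0 bit 6; 18 bits remain
Read 2: bits[6:13] width=7 -> value=7 (bin 0000111); offset now 13 = byte 1 bit 5; 11 bits remain
Read 3: bits[13:19] width=6 -> value=9 (bin 001001); offset now 19 = byte 2 bit 3; 5 bits remain

Answer: value=9 offset=6
value=7 offset=13
value=9 offset=19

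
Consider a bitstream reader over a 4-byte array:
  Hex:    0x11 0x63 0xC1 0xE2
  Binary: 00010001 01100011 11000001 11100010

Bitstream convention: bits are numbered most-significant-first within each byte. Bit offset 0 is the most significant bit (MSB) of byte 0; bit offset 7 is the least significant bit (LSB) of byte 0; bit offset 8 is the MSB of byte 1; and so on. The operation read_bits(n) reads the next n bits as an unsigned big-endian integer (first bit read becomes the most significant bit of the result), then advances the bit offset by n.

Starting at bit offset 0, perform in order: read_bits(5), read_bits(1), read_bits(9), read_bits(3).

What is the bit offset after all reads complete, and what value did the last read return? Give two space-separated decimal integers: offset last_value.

Answer: 18 7

Derivation:
Read 1: bits[0:5] width=5 -> value=2 (bin 00010); offset now 5 = byte 0 bit 5; 27 bits remain
Read 2: bits[5:6] width=1 -> value=0 (bin 0); offset now 6 = byte 0 bit 6; 26 bits remain
Read 3: bits[6:15] width=9 -> value=177 (bin 010110001); offset now 15 = byte 1 bit 7; 17 bits remain
Read 4: bits[15:18] width=3 -> value=7 (bin 111); offset now 18 = byte 2 bit 2; 14 bits remain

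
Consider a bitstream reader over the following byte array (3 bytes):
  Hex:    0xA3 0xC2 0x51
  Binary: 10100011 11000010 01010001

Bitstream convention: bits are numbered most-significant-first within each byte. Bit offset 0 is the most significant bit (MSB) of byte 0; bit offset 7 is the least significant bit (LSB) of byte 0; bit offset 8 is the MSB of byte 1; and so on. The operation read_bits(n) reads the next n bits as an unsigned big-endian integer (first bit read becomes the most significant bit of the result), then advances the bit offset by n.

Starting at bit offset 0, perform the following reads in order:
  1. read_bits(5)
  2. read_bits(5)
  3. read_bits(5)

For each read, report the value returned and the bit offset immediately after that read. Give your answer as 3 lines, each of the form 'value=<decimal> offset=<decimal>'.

Read 1: bits[0:5] width=5 -> value=20 (bin 10100); offset now 5 = byte 0 bit 5; 19 bits remain
Read 2: bits[5:10] width=5 -> value=15 (bin 01111); offset now 10 = byte 1 bit 2; 14 bits remain
Read 3: bits[10:15] width=5 -> value=1 (bin 00001); offset now 15 = byte 1 bit 7; 9 bits remain

Answer: value=20 offset=5
value=15 offset=10
value=1 offset=15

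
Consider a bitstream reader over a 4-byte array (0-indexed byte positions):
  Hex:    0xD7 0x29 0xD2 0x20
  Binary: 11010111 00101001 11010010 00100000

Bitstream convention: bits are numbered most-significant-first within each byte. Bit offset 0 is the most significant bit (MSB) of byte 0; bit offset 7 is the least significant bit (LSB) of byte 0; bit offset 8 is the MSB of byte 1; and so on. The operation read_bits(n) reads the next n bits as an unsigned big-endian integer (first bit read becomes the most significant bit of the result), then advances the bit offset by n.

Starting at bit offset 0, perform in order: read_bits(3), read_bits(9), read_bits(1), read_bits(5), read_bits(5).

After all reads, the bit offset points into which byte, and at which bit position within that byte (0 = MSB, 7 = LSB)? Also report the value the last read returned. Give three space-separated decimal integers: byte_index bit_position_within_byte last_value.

Answer: 2 7 9

Derivation:
Read 1: bits[0:3] width=3 -> value=6 (bin 110); offset now 3 = byte 0 bit 3; 29 bits remain
Read 2: bits[3:12] width=9 -> value=370 (bin 101110010); offset now 12 = byte 1 bit 4; 20 bits remain
Read 3: bits[12:13] width=1 -> value=1 (bin 1); offset now 13 = byte 1 bit 5; 19 bits remain
Read 4: bits[13:18] width=5 -> value=7 (bin 00111); offset now 18 = byte 2 bit 2; 14 bits remain
Read 5: bits[18:23] width=5 -> value=9 (bin 01001); offset now 23 = byte 2 bit 7; 9 bits remain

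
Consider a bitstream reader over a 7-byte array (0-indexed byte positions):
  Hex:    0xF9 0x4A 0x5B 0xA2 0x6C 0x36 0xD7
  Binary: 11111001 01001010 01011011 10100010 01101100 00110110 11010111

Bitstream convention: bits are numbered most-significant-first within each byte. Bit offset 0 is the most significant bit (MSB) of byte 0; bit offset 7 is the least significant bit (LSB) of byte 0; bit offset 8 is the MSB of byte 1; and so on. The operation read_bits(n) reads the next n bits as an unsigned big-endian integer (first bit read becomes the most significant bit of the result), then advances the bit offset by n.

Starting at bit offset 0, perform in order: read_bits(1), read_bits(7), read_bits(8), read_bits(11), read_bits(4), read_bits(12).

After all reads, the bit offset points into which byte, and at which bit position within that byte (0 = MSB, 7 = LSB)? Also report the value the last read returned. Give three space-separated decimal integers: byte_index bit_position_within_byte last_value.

Answer: 5 3 865

Derivation:
Read 1: bits[0:1] width=1 -> value=1 (bin 1); offset now 1 = byte 0 bit 1; 55 bits remain
Read 2: bits[1:8] width=7 -> value=121 (bin 1111001); offset now 8 = byte 1 bit 0; 48 bits remain
Read 3: bits[8:16] width=8 -> value=74 (bin 01001010); offset now 16 = byte 2 bit 0; 40 bits remain
Read 4: bits[16:27] width=11 -> value=733 (bin 01011011101); offset now 27 = byte 3 bit 3; 29 bits remain
Read 5: bits[27:31] width=4 -> value=1 (bin 0001); offset now 31 = byte 3 bit 7; 25 bits remain
Read 6: bits[31:43] width=12 -> value=865 (bin 001101100001); offset now 43 = byte 5 bit 3; 13 bits remain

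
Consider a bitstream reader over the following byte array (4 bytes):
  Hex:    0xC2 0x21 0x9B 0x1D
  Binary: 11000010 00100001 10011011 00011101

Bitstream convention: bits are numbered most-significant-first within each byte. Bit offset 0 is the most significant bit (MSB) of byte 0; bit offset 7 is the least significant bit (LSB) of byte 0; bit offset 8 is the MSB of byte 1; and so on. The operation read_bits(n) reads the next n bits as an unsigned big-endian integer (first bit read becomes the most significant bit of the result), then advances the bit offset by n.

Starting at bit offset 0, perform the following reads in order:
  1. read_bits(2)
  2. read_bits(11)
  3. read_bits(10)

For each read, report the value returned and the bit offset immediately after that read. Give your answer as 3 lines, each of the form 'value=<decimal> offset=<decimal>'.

Read 1: bits[0:2] width=2 -> value=3 (bin 11); offset now 2 = byte 0 bit 2; 30 bits remain
Read 2: bits[2:13] width=11 -> value=68 (bin 00001000100); offset now 13 = byte 1 bit 5; 19 bits remain
Read 3: bits[13:23] width=10 -> value=205 (bin 0011001101); offset now 23 = byte 2 bit 7; 9 bits remain

Answer: value=3 offset=2
value=68 offset=13
value=205 offset=23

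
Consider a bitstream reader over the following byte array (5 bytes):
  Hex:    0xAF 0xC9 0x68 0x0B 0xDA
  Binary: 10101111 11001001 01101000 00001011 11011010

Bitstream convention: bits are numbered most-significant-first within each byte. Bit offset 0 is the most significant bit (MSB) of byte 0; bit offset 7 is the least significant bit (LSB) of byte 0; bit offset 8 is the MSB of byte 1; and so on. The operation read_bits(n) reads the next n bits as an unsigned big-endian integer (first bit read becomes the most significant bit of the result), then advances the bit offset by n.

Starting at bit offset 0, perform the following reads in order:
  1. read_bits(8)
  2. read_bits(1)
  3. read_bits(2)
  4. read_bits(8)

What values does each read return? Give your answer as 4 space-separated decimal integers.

Read 1: bits[0:8] width=8 -> value=175 (bin 10101111); offset now 8 = byte 1 bit 0; 32 bits remain
Read 2: bits[8:9] width=1 -> value=1 (bin 1); offset now 9 = byte 1 bit 1; 31 bits remain
Read 3: bits[9:11] width=2 -> value=2 (bin 10); offset now 11 = byte 1 bit 3; 29 bits remain
Read 4: bits[11:19] width=8 -> value=75 (bin 01001011); offset now 19 = byte 2 bit 3; 21 bits remain

Answer: 175 1 2 75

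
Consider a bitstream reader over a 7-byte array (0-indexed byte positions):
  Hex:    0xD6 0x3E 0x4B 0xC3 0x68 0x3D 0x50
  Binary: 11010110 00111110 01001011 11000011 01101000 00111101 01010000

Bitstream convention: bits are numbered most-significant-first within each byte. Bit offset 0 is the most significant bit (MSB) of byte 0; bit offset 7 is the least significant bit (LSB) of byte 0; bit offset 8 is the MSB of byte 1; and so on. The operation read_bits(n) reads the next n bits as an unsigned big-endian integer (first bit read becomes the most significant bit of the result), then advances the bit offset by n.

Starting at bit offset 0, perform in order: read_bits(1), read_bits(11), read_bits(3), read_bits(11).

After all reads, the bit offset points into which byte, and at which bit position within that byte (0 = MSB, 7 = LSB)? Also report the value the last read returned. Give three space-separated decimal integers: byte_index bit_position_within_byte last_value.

Answer: 3 2 303

Derivation:
Read 1: bits[0:1] width=1 -> value=1 (bin 1); offset now 1 = byte 0 bit 1; 55 bits remain
Read 2: bits[1:12] width=11 -> value=1379 (bin 10101100011); offset now 12 = byte 1 bit 4; 44 bits remain
Read 3: bits[12:15] width=3 -> value=7 (bin 111); offset now 15 = byte 1 bit 7; 41 bits remain
Read 4: bits[15:26] width=11 -> value=303 (bin 00100101111); offset now 26 = byte 3 bit 2; 30 bits remain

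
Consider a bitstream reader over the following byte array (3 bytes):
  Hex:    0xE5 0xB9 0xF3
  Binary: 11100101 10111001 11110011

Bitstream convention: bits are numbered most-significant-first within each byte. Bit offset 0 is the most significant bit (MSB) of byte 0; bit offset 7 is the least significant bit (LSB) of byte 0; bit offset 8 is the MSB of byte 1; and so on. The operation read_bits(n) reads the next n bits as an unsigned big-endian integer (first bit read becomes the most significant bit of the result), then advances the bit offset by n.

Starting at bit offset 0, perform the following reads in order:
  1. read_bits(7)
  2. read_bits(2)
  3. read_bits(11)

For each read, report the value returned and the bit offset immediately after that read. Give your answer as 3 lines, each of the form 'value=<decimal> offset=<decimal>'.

Read 1: bits[0:7] width=7 -> value=114 (bin 1110010); offset now 7 = byte 0 bit 7; 17 bits remain
Read 2: bits[7:9] width=2 -> value=3 (bin 11); offset now 9 = byte 1 bit 1; 15 bits remain
Read 3: bits[9:20] width=11 -> value=927 (bin 01110011111); offset now 20 = byte 2 bit 4; 4 bits remain

Answer: value=114 offset=7
value=3 offset=9
value=927 offset=20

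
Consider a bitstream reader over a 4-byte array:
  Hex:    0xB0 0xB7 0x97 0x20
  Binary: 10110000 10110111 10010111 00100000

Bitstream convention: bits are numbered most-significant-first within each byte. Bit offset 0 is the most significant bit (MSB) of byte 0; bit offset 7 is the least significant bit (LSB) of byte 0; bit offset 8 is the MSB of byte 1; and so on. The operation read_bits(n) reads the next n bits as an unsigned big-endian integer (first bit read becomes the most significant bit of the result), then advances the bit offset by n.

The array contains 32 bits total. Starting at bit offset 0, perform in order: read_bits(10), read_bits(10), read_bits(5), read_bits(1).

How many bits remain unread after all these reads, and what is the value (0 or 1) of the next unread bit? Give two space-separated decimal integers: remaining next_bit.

Answer: 6 1

Derivation:
Read 1: bits[0:10] width=10 -> value=706 (bin 1011000010); offset now 10 = byte 1 bit 2; 22 bits remain
Read 2: bits[10:20] width=10 -> value=889 (bin 1101111001); offset now 20 = byte 2 bit 4; 12 bits remain
Read 3: bits[20:25] width=5 -> value=14 (bin 01110); offset now 25 = byte 3 bit 1; 7 bits remain
Read 4: bits[25:26] width=1 -> value=0 (bin 0); offset now 26 = byte 3 bit 2; 6 bits remain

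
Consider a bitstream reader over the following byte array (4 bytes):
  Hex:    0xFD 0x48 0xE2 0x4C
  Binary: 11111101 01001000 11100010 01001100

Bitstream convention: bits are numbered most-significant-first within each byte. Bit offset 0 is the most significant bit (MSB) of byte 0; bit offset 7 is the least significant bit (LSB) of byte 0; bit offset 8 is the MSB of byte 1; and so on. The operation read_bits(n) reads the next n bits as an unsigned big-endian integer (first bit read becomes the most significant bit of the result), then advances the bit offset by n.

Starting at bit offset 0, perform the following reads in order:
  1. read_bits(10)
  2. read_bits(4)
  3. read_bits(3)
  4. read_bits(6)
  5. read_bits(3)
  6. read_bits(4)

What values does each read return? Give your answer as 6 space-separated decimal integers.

Answer: 1013 2 1 49 1 3

Derivation:
Read 1: bits[0:10] width=10 -> value=1013 (bin 1111110101); offset now 10 = byte 1 bit 2; 22 bits remain
Read 2: bits[10:14] width=4 -> value=2 (bin 0010); offset now 14 = byte 1 bit 6; 18 bits remain
Read 3: bits[14:17] width=3 -> value=1 (bin 001); offset now 17 = byte 2 bit 1; 15 bits remain
Read 4: bits[17:23] width=6 -> value=49 (bin 110001); offset now 23 = byte 2 bit 7; 9 bits remain
Read 5: bits[23:26] width=3 -> value=1 (bin 001); offset now 26 = byte 3 bit 2; 6 bits remain
Read 6: bits[26:30] width=4 -> value=3 (bin 0011); offset now 30 = byte 3 bit 6; 2 bits remain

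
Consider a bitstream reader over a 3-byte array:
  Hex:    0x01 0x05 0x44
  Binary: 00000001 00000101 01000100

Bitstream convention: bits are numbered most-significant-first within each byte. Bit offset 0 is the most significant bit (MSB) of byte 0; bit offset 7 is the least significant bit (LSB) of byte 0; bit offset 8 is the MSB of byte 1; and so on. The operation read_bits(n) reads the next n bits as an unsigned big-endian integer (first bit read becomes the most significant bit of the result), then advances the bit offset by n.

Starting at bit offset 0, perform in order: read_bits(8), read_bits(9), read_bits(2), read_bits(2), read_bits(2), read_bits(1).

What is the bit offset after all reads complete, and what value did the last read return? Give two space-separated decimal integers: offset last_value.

Read 1: bits[0:8] width=8 -> value=1 (bin 00000001); offset now 8 = byte 1 bit 0; 16 bits remain
Read 2: bits[8:17] width=9 -> value=10 (bin 000001010); offset now 17 = byte 2 bit 1; 7 bits remain
Read 3: bits[17:19] width=2 -> value=2 (bin 10); offset now 19 = byte 2 bit 3; 5 bits remain
Read 4: bits[19:21] width=2 -> value=0 (bin 00); offset now 21 = byte 2 bit 5; 3 bits remain
Read 5: bits[21:23] width=2 -> value=2 (bin 10); offset now 23 = byte 2 bit 7; 1 bits remain
Read 6: bits[23:24] width=1 -> value=0 (bin 0); offset now 24 = byte 3 bit 0; 0 bits remain

Answer: 24 0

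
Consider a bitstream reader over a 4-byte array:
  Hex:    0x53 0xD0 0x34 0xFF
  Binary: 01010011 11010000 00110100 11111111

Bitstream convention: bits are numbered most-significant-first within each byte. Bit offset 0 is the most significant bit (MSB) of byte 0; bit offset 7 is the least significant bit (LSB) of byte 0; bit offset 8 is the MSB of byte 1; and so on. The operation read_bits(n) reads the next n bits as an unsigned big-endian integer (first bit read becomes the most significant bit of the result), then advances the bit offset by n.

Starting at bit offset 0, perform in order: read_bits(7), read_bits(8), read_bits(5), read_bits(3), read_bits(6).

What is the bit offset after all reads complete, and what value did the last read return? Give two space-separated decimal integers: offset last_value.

Read 1: bits[0:7] width=7 -> value=41 (bin 0101001); offset now 7 = byte 0 bit 7; 25 bits remain
Read 2: bits[7:15] width=8 -> value=232 (bin 11101000); offset now 15 = byte 1 bit 7; 17 bits remain
Read 3: bits[15:20] width=5 -> value=3 (bin 00011); offset now 20 = byte 2 bit 4; 12 bits remain
Read 4: bits[20:23] width=3 -> value=2 (bin 010); offset now 23 = byte 2 bit 7; 9 bits remain
Read 5: bits[23:29] width=6 -> value=31 (bin 011111); offset now 29 = byte 3 bit 5; 3 bits remain

Answer: 29 31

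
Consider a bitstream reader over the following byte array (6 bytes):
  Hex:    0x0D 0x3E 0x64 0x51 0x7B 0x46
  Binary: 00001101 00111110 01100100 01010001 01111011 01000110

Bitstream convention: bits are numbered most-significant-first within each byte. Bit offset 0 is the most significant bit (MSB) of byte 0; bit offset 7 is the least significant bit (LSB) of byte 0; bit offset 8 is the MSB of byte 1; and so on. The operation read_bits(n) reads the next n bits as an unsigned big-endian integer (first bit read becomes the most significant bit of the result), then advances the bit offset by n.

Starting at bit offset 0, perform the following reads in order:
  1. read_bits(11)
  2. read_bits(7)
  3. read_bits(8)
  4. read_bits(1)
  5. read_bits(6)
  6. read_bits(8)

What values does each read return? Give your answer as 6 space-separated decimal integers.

Answer: 105 121 145 0 34 246

Derivation:
Read 1: bits[0:11] width=11 -> value=105 (bin 00001101001); offset now 11 = byte 1 bit 3; 37 bits remain
Read 2: bits[11:18] width=7 -> value=121 (bin 1111001); offset now 18 = byte 2 bit 2; 30 bits remain
Read 3: bits[18:26] width=8 -> value=145 (bin 10010001); offset now 26 = byte 3 bit 2; 22 bits remain
Read 4: bits[26:27] width=1 -> value=0 (bin 0); offset now 27 = byte 3 bit 3; 21 bits remain
Read 5: bits[27:33] width=6 -> value=34 (bin 100010); offset now 33 = byte 4 bit 1; 15 bits remain
Read 6: bits[33:41] width=8 -> value=246 (bin 11110110); offset now 41 = byte 5 bit 1; 7 bits remain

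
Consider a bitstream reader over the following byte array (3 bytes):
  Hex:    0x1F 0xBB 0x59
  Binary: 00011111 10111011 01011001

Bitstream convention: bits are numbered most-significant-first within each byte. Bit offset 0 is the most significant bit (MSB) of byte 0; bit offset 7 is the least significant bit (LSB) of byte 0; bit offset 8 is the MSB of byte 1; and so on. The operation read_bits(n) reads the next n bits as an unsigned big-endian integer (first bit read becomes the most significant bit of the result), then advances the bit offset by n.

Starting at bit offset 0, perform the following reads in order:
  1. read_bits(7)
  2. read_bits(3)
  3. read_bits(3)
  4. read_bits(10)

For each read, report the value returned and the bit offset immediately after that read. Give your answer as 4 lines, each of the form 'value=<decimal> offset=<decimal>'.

Read 1: bits[0:7] width=7 -> value=15 (bin 0001111); offset now 7 = byte 0 bit 7; 17 bits remain
Read 2: bits[7:10] width=3 -> value=6 (bin 110); offset now 10 = byte 1 bit 2; 14 bits remain
Read 3: bits[10:13] width=3 -> value=7 (bin 111); offset now 13 = byte 1 bit 5; 11 bits remain
Read 4: bits[13:23] width=10 -> value=428 (bin 0110101100); offset now 23 = byte 2 bit 7; 1 bits remain

Answer: value=15 offset=7
value=6 offset=10
value=7 offset=13
value=428 offset=23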